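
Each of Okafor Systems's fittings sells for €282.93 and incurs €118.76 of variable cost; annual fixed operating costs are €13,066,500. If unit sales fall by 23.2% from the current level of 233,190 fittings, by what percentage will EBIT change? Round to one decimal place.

-35.2%

At 233,190 units, contribution = 233,190 × €164.17 = €38,282,802.30.
Subtracting fixed costs: EBIT = €38,282,802.30 − €13,066,500 = €25,216,302.30.
DOL = contribution ÷ EBIT = €38,282,802.30 ÷ €25,216,302.30 = 1.5182.
Operating income changes by 1.5182 × -23.2% = -35.2%.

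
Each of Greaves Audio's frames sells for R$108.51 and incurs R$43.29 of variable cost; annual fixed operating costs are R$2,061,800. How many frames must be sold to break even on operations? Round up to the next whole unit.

Unit CM = price − variable cost = R$108.51 − R$43.29 = R$65.22.
Units to break even: R$2,061,800 ÷ R$65.22 = 31,613.00, rounded up to 31,614.

31,614 frames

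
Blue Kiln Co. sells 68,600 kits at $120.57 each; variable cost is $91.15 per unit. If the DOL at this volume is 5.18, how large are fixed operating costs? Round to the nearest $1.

$1,628,596

At 68,600 units, contribution = 68,600 × $29.42 = $2,018,212.00.
DOL = contribution / EBIT, so EBIT = $2,018,212.00 / 5.18 = $389,616.22.
Fixed costs = CM − EBIT = $2,018,212.00 − $389,616.22 = $1,628,596.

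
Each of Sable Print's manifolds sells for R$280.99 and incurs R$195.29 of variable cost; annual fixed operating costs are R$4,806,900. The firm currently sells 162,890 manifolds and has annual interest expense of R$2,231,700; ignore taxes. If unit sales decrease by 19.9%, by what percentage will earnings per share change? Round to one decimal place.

-40.1%

Total contribution margin = 162,890 × R$85.70 = R$13,959,673.00.
Subtracting fixed costs: EBIT = R$13,959,673.00 − R$4,806,900 = R$9,152,773.00.
After interest of R$2,231,700.00, pre-tax earnings = R$6,921,073.00.
Degree of combined leverage = contribution ÷ (EBIT − I) = R$13,959,673.00 ÷ R$6,921,073.00 = 2.0170.
EPS therefore changes by 2.0170 × (-19.9%) = -40.1%.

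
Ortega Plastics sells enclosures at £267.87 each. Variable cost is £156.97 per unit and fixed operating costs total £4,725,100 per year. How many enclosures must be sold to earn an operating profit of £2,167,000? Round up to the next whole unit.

Contribution margin per unit = £267.87 − £156.97 = £110.90.
Required volume = (fixed costs + target profit) ÷ CM = (£4,725,100 + £2,167,000) ÷ £110.90 = 62,146.98, so 62,147 enclosures.

62,147 enclosures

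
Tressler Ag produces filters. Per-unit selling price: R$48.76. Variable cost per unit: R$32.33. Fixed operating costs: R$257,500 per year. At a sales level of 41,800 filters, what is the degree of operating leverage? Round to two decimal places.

Contribution at this volume is 41,800 × R$16.43 = R$686,774.00.
Subtracting fixed costs: EBIT = R$686,774.00 − R$257,500 = R$429,274.00.
Degree of operating leverage = R$686,774.00 / R$429,274.00 = 1.5998.

1.60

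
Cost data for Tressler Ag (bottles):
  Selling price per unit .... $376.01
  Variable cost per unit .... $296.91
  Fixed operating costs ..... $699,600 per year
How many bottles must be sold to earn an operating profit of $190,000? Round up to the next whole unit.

Unit CM = price − variable cost = $376.01 − $296.91 = $79.10.
Units = (FC + target) / CM = ($699,600 + $190,000) / $79.10 = 11,246.52, so 11,247 bottles.

11,247 bottles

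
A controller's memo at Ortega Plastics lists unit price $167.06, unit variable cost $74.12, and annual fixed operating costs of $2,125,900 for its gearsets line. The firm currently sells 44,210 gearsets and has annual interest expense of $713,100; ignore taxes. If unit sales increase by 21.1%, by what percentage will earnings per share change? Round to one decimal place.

+68.3%

Contribution at this volume is 44,210 × $92.94 = $4,108,877.40.
EBIT = $4,108,877.40 − $2,125,900 = $1,982,977.40.
After interest of $713,100.00, pre-tax earnings = $1,269,877.40.
Degree of combined leverage = contribution ÷ (EBIT − I) = $4,108,877.40 ÷ $1,269,877.40 = 3.2356.
EPS therefore changes by 3.2356 × (+21.1%) = +68.3%.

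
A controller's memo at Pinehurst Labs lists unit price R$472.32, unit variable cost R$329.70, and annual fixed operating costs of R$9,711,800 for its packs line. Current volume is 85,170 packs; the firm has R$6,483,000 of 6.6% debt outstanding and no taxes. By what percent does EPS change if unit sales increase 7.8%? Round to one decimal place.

Contribution at this volume is 85,170 × R$142.62 = R$12,146,945.40.
Operating income = contribution − fixed costs = R$12,146,945.40 − R$9,711,800 = R$2,435,145.40.
After interest of R$427,878.00, pre-tax earnings = R$2,007,267.40.
Degree of combined leverage = contribution ÷ (EBIT − I) = R$12,146,945.40 ÷ R$2,007,267.40 = 6.0515.
%ΔEPS = DCL × %ΔSales = 6.0515 × +7.8% = +47.2%.

+47.2%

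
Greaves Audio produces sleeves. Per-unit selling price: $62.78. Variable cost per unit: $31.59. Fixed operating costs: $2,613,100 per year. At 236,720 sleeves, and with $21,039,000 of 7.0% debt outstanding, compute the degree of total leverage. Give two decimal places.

At 236,720 units, contribution = 236,720 × $31.19 = $7,383,296.80.
EBIT = $7,383,296.80 − $2,613,100 = $4,770,196.80. Interest = $1,472,730.00, so EBIT − I = $3,297,466.80.
DCL = contribution ÷ (EBIT − I) = $7,383,296.80 ÷ $3,297,466.80 = 2.2391.

2.24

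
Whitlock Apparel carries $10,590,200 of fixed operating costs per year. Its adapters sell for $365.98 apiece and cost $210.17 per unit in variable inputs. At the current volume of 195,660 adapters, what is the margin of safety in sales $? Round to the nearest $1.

$46,732,469

Contribution margin per unit = $365.98 − $210.17 = $155.81. Break-even units = $10,590,200 ÷ $155.81 = 67,968.68; break-even revenue = 67,968.68 × $365.98 = $24,875,177.43.
Current sales = 195,660 × $365.98 = $71,607,646.80.
Margin of safety = $71,607,646.80 − $24,875,177.43 = $46,732,469.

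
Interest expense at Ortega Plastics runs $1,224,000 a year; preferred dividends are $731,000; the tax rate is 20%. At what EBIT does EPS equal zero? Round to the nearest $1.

$2,137,750

Grossing the preferred dividend up to pre-tax terms: $731,000 / (1 − 0.20) = $913,750.00.
EPS = 0 when EBIT covers interest plus the pre-tax preferred burden: $1,224,000 + $913,750.00 = $2,137,750.00.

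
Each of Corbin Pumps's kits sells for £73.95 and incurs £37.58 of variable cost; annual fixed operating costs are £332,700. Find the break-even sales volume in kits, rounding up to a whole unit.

Unit CM = price − variable cost = £73.95 − £37.58 = £36.37.
Units to break even: £332,700 ÷ £36.37 = 9,147.65, rounded up to 9,148.

9,148 kits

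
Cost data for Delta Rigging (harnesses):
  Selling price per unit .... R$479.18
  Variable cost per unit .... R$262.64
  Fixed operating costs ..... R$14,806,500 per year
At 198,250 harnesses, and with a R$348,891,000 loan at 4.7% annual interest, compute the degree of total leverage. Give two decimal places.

3.66

Contribution at this volume is 198,250 × R$216.54 = R$42,929,055.00.
EBIT = R$42,929,055.00 − R$14,806,500 = R$28,122,555.00. Interest = R$16,397,877.00.
DOL = R$42,929,055.00 ÷ R$28,122,555.00 = 1.5265; DFL = R$28,122,555.00 ÷ R$11,724,678.00 = 2.3986.
Combined leverage = 1.5265 × 2.3986 = 3.6615.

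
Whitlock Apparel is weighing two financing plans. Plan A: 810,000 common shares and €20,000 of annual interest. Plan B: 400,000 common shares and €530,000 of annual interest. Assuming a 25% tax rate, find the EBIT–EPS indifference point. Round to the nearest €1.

€1,027,561

Set EPS_A = EPS_B: (EBIT − €20,000)(1 − 0.25) ÷ 810,000 = (EBIT − €530,000)(1 − 0.25) ÷ 400,000.
The (1 − t) factor cancels: (EBIT − 20,000) × 400,000 = (EBIT − 530,000) × 810,000.
EBIT × (810,000 − 400,000) = 530,000 × 810,000 − 20,000 × 400,000 = 421,300,000,000, so EBIT = 421,300,000,000 ÷ 410,000 = 1,027,560.98.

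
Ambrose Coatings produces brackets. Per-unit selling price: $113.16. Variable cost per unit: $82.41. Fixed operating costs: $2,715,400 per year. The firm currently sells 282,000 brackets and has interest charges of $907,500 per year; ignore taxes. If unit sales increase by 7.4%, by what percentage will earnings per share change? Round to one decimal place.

+12.7%

At 282,000 units, contribution = 282,000 × $30.75 = $8,671,500.00.
EBIT = $8,671,500.00 − $2,715,400 = $5,956,100.00.
Interest = $907,500.00, so EBIT − I = $5,048,600.00.
Degree of combined leverage = contribution ÷ (EBIT − I) = $8,671,500.00 ÷ $5,048,600.00 = 1.7176.
%ΔEPS = DCL × %ΔSales = 1.7176 × +7.4% = +12.7%.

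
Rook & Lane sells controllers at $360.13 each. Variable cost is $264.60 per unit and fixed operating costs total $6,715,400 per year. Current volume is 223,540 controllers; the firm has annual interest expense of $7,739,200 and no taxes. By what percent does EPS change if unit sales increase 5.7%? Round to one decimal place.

At 223,540 units, contribution = 223,540 × $95.53 = $21,354,776.20.
Subtracting fixed costs: EBIT = $21,354,776.20 − $6,715,400 = $14,639,376.20.
Interest = $7,739,200.00, so EBIT − I = $6,900,176.20.
DCL = total CM / (EBIT − I) = $21,354,776.20 / $6,900,176.20 = 3.0948.
%ΔEPS = DCL × %ΔSales = 3.0948 × +5.7% = +17.6%.

+17.6%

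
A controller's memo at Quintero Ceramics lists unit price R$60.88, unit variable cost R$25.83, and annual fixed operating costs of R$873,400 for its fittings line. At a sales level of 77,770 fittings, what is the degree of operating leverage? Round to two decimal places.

At 77,770 units, contribution = 77,770 × R$35.05 = R$2,725,838.50.
EBIT = R$2,725,838.50 − R$873,400 = R$1,852,438.50.
Degree of operating leverage = R$2,725,838.50 / R$1,852,438.50 = 1.4715.

1.47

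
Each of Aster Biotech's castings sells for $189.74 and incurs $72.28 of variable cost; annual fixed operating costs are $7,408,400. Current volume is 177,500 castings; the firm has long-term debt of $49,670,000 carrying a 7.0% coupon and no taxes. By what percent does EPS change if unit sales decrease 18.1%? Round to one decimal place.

-37.9%

Total contribution margin = 177,500 × $117.46 = $20,849,150.00.
EBIT = $20,849,150.00 − $7,408,400 = $13,440,750.00.
After interest of $3,476,900.00, pre-tax earnings = $9,963,850.00.
Degree of combined leverage = contribution ÷ (EBIT − I) = $20,849,150.00 ÷ $9,963,850.00 = 2.0925.
EPS therefore changes by 2.0925 × (-18.1%) = -37.9%.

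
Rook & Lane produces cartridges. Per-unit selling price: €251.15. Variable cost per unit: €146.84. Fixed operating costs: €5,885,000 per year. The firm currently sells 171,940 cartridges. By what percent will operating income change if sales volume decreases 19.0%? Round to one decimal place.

-28.3%

Total contribution margin = 171,940 × €104.31 = €17,935,061.40.
Subtracting fixed costs: EBIT = €17,935,061.40 − €5,885,000 = €12,050,061.40.
Degree of operating leverage = €17,935,061.40 / €12,050,061.40 = 1.4884.
Operating income changes by 1.4884 × -19.0% = -28.3%.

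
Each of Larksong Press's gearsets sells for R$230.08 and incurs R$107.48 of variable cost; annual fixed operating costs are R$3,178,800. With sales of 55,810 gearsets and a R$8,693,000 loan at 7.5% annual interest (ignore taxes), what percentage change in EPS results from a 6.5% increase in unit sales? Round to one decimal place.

Contribution at this volume is 55,810 × R$122.60 = R$6,842,306.00.
Operating income = contribution − fixed costs = R$6,842,306.00 − R$3,178,800 = R$3,663,506.00.
After interest of R$651,975.00, pre-tax earnings = R$3,011,531.00.
Degree of combined leverage = contribution ÷ (EBIT − I) = R$6,842,306.00 ÷ R$3,011,531.00 = 2.2720.
%ΔEPS = DCL × %ΔSales = 2.2720 × +6.5% = +14.8%.

+14.8%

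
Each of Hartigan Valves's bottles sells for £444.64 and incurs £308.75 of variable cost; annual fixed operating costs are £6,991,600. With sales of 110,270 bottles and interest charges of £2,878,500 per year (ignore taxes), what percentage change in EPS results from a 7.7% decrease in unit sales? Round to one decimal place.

Contribution at this volume is 110,270 × £135.89 = £14,984,590.30.
EBIT = £14,984,590.30 − £6,991,600 = £7,992,990.30.
Interest = £2,878,500.00, so EBIT − I = £5,114,490.30.
Degree of combined leverage = contribution ÷ (EBIT − I) = £14,984,590.30 ÷ £5,114,490.30 = 2.9298.
%ΔEPS = DCL × %ΔSales = 2.9298 × -7.7% = -22.6%.

-22.6%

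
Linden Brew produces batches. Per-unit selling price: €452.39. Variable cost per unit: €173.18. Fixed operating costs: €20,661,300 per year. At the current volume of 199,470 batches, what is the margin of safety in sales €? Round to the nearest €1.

Contribution margin per unit = €452.39 − €173.18 = €279.21. Break-even units = €20,661,300 ÷ €279.21 = 73,999.14; break-even revenue = 73,999.14 × €452.39 = €33,476,471.14.
Current sales = 199,470 × €452.39 = €90,238,233.30.
Margin of safety = €90,238,233.30 − €33,476,471.14 = €56,761,762.

€56,761,762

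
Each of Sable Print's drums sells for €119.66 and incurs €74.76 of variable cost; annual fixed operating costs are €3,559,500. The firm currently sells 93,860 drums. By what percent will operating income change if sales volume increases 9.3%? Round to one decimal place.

Contribution at this volume is 93,860 × €44.90 = €4,214,314.00.
Subtracting fixed costs: EBIT = €4,214,314.00 − €3,559,500 = €654,814.00.
So DOL = total CM / EBIT = €4,214,314.00 / €654,814.00 = 6.4359.
%ΔEBIT = DOL × %ΔSales = 6.4359 × +9.3% = +59.9%.

+59.9%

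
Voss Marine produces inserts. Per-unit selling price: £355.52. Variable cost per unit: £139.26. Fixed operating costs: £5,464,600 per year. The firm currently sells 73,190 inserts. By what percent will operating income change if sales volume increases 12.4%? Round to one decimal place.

+18.9%

Total contribution margin = 73,190 × £216.26 = £15,828,069.40.
Subtracting fixed costs: EBIT = £15,828,069.40 − £5,464,600 = £10,363,469.40.
Degree of operating leverage = £15,828,069.40 / £10,363,469.40 = 1.5273.
%ΔEBIT = DOL × %ΔSales = 1.5273 × +12.4% = +18.9%.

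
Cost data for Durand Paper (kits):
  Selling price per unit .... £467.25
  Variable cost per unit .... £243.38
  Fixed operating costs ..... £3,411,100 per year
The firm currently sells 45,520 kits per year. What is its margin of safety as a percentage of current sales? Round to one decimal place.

Contribution margin per unit = £467.25 − £243.38 = £223.87. Break-even units = £3,411,100 ÷ £223.87 = 15,236.97; break-even revenue = 15,236.97 × £467.25 = £7,119,473.24.
Current sales = 45,520 × £467.25 = £21,269,220.00.
Margin of safety = (£21,269,220.00 − £7,119,473.24) ÷ £21,269,220.00 = 66.5%.

66.5%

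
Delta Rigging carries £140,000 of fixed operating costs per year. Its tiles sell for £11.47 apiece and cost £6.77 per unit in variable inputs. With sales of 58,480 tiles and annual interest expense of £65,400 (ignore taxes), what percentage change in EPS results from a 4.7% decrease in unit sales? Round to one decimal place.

Contribution at this volume is 58,480 × £4.70 = £274,856.00.
Operating income = contribution − fixed costs = £274,856.00 − £140,000 = £134,856.00.
After interest of £65,400.00, pre-tax earnings = £69,456.00.
Degree of combined leverage = contribution ÷ (EBIT − I) = £274,856.00 ÷ £69,456.00 = 3.9573.
%ΔEPS = DCL × %ΔSales = 3.9573 × -4.7% = -18.6%.

-18.6%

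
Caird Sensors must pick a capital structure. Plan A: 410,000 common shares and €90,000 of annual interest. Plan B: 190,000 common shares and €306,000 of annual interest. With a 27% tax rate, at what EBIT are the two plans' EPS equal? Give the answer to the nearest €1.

€492,545

At indifference, (EBIT − 90,000)(1 − t)/410,000 = (EBIT − 306,000)(1 − t)/190,000.
The (1 − t) factor cancels: (EBIT − 90,000) × 190,000 = (EBIT − 306,000) × 410,000.
EBIT × (410,000 − 190,000) = 306,000 × 410,000 − 90,000 × 190,000 = 108,360,000,000, so EBIT = 108,360,000,000 ÷ 220,000 = 492,545.45.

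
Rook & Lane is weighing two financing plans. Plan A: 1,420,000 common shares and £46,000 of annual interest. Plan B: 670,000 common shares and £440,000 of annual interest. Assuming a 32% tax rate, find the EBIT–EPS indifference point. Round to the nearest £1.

£791,973

At indifference, (EBIT − 46,000)(1 − t)/1,420,000 = (EBIT − 440,000)(1 − t)/670,000.
Cancelling (1 − t) and cross-multiplying: 670,000·(EBIT − 46,000) = 1,420,000·(EBIT − 440,000).
Solving, EBIT = (440,000·1,420,000 − 46,000·670,000) / (1,420,000 − 670,000) = 593,980,000,000 / 750,000 = 791,973.33.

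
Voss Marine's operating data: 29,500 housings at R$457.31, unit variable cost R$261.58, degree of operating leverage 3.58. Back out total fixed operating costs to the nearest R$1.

R$4,161,176

Total contribution margin = 29,500 × R$195.73 = R$5,774,035.00.
DOL = contribution / EBIT, so EBIT = R$5,774,035.00 / 3.58 = R$1,612,858.94.
Fixed costs = CM − EBIT = R$5,774,035.00 − R$1,612,858.94 = R$4,161,176.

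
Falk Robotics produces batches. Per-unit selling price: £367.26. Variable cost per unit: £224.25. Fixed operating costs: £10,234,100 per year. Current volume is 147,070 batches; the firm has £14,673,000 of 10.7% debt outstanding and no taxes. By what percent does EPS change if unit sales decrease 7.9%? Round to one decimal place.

Contribution at this volume is 147,070 × £143.01 = £21,032,480.70.
EBIT = £21,032,480.70 − £10,234,100 = £10,798,380.70.
Interest = £1,570,011.00, so EBIT − I = £9,228,369.70.
Degree of combined leverage = contribution ÷ (EBIT − I) = £21,032,480.70 ÷ £9,228,369.70 = 2.2791.
%ΔEPS = DCL × %ΔSales = 2.2791 × -7.9% = -18.0%.

-18.0%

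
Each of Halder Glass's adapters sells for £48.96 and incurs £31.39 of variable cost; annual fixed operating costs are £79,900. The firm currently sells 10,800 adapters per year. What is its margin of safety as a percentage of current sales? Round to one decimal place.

57.9%

Unit CM = price − variable cost = £48.96 − £31.39 = £17.57. Break-even units = £79,900 ÷ £17.57 = 4,547.52; break-even revenue = 4,547.52 × £48.96 = £222,646.78.
Current sales = 10,800 × £48.96 = £528,768.00.
Margin of safety = (£528,768.00 − £222,646.78) ÷ £528,768.00 = 57.9%.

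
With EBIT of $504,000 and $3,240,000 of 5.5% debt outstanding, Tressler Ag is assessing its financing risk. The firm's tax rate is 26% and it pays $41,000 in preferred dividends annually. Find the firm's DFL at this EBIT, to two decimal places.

Annual interest charges come to $178,200.00.
Preferred dividends grossed up pre-tax: $41,000 / (1 − 0.26) = $55,405.41.
DFL = EBIT ÷ [EBIT − I − D_p/(1−t)] = $504,000 ÷ [$504,000 − $178,200.00 − $55,405.41] = $504,000 ÷ $270,394.59 = 1.8639.

1.86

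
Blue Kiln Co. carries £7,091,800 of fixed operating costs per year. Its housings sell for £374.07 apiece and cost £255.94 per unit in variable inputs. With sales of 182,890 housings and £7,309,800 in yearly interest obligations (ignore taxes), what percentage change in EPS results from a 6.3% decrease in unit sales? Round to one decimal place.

Total contribution margin = 182,890 × £118.13 = £21,604,795.70.
Subtracting fixed costs: EBIT = £21,604,795.70 − £7,091,800 = £14,512,995.70.
Interest = £7,309,800.00, so EBIT − I = £7,203,195.70.
DCL = total CM / (EBIT − I) = £21,604,795.70 / £7,203,195.70 = 2.9993.
EPS therefore changes by 2.9993 × (-6.3%) = -18.9%.

-18.9%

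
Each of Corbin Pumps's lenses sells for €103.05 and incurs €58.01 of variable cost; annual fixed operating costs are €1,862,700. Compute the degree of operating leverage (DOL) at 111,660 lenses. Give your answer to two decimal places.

Total contribution margin = 111,660 × €45.04 = €5,029,166.40.
EBIT = €5,029,166.40 − €1,862,700 = €3,166,466.40.
DOL = contribution ÷ EBIT = €5,029,166.40 ÷ €3,166,466.40 = 1.5883.

1.59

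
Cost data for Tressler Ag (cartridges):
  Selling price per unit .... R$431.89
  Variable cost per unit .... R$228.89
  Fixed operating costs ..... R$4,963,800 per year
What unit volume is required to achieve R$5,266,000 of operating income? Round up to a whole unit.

50,394 cartridges

Each unit contributes R$431.89 − R$228.89 = R$203.00.
Need Q such that Q × R$203.00 − R$4,963,800 = R$5,266,000, i.e. Q = R$10,229,800 / R$203.00 = 50,393.10 → 50,394.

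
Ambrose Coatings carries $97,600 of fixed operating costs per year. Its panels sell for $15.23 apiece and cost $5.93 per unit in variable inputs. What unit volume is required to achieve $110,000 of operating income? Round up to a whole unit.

22,323 panels

Contribution margin per unit = $15.23 − $5.93 = $9.30.
Need Q such that Q × $9.30 − $97,600 = $110,000, i.e. Q = $207,600 / $9.30 = 22,322.58 → 22,323.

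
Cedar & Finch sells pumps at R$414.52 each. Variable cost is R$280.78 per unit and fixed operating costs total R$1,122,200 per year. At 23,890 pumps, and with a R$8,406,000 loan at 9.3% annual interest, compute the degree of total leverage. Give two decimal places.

Contribution at this volume is 23,890 × R$133.74 = R$3,195,048.60.
EBIT = R$3,195,048.60 − R$1,122,200 = R$2,072,848.60. Interest = R$781,758.00.
DOL = R$3,195,048.60 ÷ R$2,072,848.60 = 1.5414; DFL = R$2,072,848.60 ÷ R$1,291,090.60 = 1.6055.
DCL = DOL × DFL = 1.5414 × 1.6055 = 2.4747.

2.47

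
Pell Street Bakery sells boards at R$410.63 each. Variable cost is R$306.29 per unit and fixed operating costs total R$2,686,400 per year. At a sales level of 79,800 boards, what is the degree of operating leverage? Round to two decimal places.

Total contribution margin = 79,800 × R$104.34 = R$8,326,332.00.
Operating income = contribution − fixed costs = R$8,326,332.00 − R$2,686,400 = R$5,639,932.00.
DOL = contribution ÷ EBIT = R$8,326,332.00 ÷ R$5,639,932.00 = 1.4763.

1.48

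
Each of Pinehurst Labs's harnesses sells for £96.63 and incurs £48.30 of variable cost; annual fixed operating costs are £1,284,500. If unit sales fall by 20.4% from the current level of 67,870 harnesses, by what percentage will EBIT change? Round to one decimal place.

Total contribution margin = 67,870 × £48.33 = £3,280,157.10.
Subtracting fixed costs: EBIT = £3,280,157.10 − £1,284,500 = £1,995,657.10.
DOL = contribution ÷ EBIT = £3,280,157.10 ÷ £1,995,657.10 = 1.6436.
%ΔEBIT = DOL × %ΔSales = 1.6436 × -20.4% = -33.5%.

-33.5%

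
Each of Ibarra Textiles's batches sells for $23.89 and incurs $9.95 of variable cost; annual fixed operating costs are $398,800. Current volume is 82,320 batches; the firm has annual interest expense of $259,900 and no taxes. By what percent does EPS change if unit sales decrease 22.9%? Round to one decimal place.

Total contribution margin = 82,320 × $13.94 = $1,147,540.80.
Subtracting fixed costs: EBIT = $1,147,540.80 − $398,800 = $748,740.80.
After interest of $259,900.00, pre-tax earnings = $488,840.80.
DCL = total CM / (EBIT − I) = $1,147,540.80 / $488,840.80 = 2.3475.
EPS therefore changes by 2.3475 × (-22.9%) = -53.8%.

-53.8%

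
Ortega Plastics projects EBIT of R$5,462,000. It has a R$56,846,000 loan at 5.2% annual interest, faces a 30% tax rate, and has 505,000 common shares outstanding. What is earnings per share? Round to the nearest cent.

R$3.47

Pre-tax income = R$5,462,000 − R$2,955,992.00 = R$2,506,008.00.
After tax at 30%: net income = R$2,506,008.00 × 0.70 = R$1,754,205.60.
EPS = R$1,754,205.60 ÷ 505,000 = R$3.47.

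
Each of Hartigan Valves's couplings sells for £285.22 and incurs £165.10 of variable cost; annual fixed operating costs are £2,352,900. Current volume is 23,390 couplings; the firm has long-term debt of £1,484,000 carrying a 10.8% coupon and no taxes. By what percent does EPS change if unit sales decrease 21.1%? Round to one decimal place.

-200.0%

At 23,390 units, contribution = 23,390 × £120.12 = £2,809,606.80.
Subtracting fixed costs: EBIT = £2,809,606.80 − £2,352,900 = £456,706.80.
Interest = £160,272.00, so EBIT − I = £296,434.80.
DCL = total CM / (EBIT − I) = £2,809,606.80 / £296,434.80 = 9.4780.
EPS therefore changes by 9.4780 × (-21.1%) = -200.0%.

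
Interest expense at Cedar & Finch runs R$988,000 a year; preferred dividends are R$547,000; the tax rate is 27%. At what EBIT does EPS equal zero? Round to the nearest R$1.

R$1,737,315

Preferred dividends are paid after tax, so their pre-tax equivalent is R$547,000 ÷ (1 − 0.27) = R$749,315.07.
EPS = 0 when EBIT covers interest plus the pre-tax preferred burden: R$988,000 + R$749,315.07 = R$1,737,315.07.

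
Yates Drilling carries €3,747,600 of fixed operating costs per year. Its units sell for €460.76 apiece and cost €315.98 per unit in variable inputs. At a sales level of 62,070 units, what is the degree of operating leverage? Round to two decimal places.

1.72

At 62,070 units, contribution = 62,070 × €144.78 = €8,986,494.60.
Operating income = contribution − fixed costs = €8,986,494.60 − €3,747,600 = €5,238,894.60.
Degree of operating leverage = €8,986,494.60 / €5,238,894.60 = 1.7153.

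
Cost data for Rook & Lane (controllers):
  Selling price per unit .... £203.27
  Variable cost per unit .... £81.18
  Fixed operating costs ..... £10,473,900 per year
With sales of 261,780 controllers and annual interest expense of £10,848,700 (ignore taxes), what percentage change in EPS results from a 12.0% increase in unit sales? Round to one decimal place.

Contribution at this volume is 261,780 × £122.09 = £31,960,720.20.
Subtracting fixed costs: EBIT = £31,960,720.20 − £10,473,900 = £21,486,820.20.
Interest = £10,848,700.00, so EBIT − I = £10,638,120.20.
Degree of combined leverage = contribution ÷ (EBIT − I) = £31,960,720.20 ÷ £10,638,120.20 = 3.0044.
%ΔEPS = DCL × %ΔSales = 3.0044 × +12.0% = +36.1%.

+36.1%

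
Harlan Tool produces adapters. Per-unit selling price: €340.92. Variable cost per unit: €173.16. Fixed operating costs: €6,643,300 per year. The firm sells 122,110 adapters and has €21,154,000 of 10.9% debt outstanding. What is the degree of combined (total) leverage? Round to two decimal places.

1.78

At 122,110 units, contribution = 122,110 × €167.76 = €20,485,173.60.
Operating income = contribution − fixed costs = €20,485,173.60 − €6,643,300 = €13,841,873.60. Interest = €2,305,786.00, so EBIT − I = €11,536,087.60.
Degree of total leverage = total CM / (EBIT − interest) = €20,485,173.60 / €11,536,087.60 = 1.7757.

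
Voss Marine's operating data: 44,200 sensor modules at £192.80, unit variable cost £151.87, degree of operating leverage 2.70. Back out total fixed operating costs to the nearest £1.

Total contribution margin = 44,200 × £40.93 = £1,809,106.00.
Since DOL = CM ÷ EBIT, EBIT = £1,809,106.00 ÷ 2.70 = £670,039.26.
And FC = contribution − EBIT = £1,809,106.00 − £670,039.26 = £1,139,067.

£1,139,067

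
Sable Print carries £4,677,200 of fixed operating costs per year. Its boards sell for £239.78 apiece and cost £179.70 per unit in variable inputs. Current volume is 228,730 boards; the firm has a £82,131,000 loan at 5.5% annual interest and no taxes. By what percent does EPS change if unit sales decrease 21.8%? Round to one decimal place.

-65.9%

Contribution at this volume is 228,730 × £60.08 = £13,742,098.40.
Operating income = contribution − fixed costs = £13,742,098.40 − £4,677,200 = £9,064,898.40.
Interest = £4,517,205.00, so EBIT − I = £4,547,693.40.
DCL = total CM / (EBIT − I) = £13,742,098.40 / £4,547,693.40 = 3.0218.
EPS therefore changes by 3.0218 × (-21.8%) = -65.9%.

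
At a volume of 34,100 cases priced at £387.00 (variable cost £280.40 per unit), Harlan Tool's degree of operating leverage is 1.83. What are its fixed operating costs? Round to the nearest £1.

£1,648,688

At 34,100 units, contribution = 34,100 × £106.60 = £3,635,060.00.
Since DOL = CM ÷ EBIT, EBIT = £3,635,060.00 ÷ 1.83 = £1,986,371.58.
And FC = contribution − EBIT = £3,635,060.00 − £1,986,371.58 = £1,648,688.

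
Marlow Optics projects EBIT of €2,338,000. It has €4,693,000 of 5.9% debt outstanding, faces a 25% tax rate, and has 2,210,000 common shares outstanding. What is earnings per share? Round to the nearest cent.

€0.70

Pre-tax income = €2,338,000 − €276,887.00 = €2,061,113.00.
Net income = €2,061,113.00 × (1 − 0.25) = €1,545,834.75.
Per share: €1,545,834.75 / 2,210,000 shares = €0.70.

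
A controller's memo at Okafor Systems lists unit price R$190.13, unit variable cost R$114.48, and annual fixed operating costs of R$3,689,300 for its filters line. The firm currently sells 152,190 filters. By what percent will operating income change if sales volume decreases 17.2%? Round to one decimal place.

-25.3%

Contribution at this volume is 152,190 × R$75.65 = R$11,513,173.50.
EBIT = R$11,513,173.50 − R$3,689,300 = R$7,823,873.50.
So DOL = total CM / EBIT = R$11,513,173.50 / R$7,823,873.50 = 1.4715.
Operating income changes by 1.4715 × -17.2% = -25.3%.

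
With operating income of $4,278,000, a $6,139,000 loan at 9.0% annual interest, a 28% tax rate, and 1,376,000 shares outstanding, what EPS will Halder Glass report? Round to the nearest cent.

Pre-tax income = $4,278,000 − $552,510.00 = $3,725,490.00.
After tax at 28%: net income = $3,725,490.00 × 0.72 = $2,682,352.80.
Per share: $2,682,352.80 / 1,376,000 shares = $1.95.

$1.95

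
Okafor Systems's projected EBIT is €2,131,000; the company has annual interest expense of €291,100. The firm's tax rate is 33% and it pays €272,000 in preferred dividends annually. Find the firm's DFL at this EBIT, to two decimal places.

1.49

Interest = €291,100.00.
Pre-tax preferred-dividend burden = €272,000 ÷ (1 − 0.33) = €405,970.15.
DFL = EBIT ÷ [EBIT − I − D_p/(1−t)] = €2,131,000 ÷ [€2,131,000 − €291,100.00 − €405,970.15] = €2,131,000 ÷ €1,433,929.85 = 1.4861.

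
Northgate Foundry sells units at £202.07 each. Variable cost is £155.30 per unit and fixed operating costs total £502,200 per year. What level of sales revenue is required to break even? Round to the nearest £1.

Contribution margin per unit = £202.07 − £155.30 = £46.77, a CM ratio of £46.77 ÷ £202.07 = 0.2315.
Break-even revenue = fixed costs × price ÷ CM = £502,200 × £202.07 ÷ £46.77 = £2,169,757.

£2,169,757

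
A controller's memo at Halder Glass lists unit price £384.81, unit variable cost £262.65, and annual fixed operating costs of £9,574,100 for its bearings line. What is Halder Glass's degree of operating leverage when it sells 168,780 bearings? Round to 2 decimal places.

Contribution at this volume is 168,780 × £122.16 = £20,618,164.80.
Subtracting fixed costs: EBIT = £20,618,164.80 − £9,574,100 = £11,044,064.80.
So DOL = total CM / EBIT = £20,618,164.80 / £11,044,064.80 = 1.8669.

1.87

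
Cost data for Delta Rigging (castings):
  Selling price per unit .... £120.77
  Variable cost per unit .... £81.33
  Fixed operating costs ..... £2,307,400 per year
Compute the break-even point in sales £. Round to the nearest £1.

£7,065,535

CM per unit = £120.77 − £81.33 = £39.44; CM ratio = £39.44 / £120.77 = 0.3266.
Break-even sales = FC ÷ CM ratio = £2,307,400 × £120.77 / £39.44 = £7,065,535.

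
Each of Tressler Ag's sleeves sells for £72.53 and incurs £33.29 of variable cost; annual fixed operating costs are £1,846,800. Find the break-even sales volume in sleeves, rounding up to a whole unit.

Each unit contributes £72.53 − £33.29 = £39.24.
Break-even Q = £1,846,800 / £39.24 = 47,064.22 → 47,065 sleeves.

47,065 sleeves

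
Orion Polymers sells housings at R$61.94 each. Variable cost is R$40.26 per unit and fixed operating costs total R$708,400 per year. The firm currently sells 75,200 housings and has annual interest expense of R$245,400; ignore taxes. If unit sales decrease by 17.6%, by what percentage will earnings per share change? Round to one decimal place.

-42.4%

Total contribution margin = 75,200 × R$21.68 = R$1,630,336.00.
Subtracting fixed costs: EBIT = R$1,630,336.00 − R$708,400 = R$921,936.00.
After interest of R$245,400.00, pre-tax earnings = R$676,536.00.
DCL = total CM / (EBIT − I) = R$1,630,336.00 / R$676,536.00 = 2.4098.
EPS therefore changes by 2.4098 × (-17.6%) = -42.4%.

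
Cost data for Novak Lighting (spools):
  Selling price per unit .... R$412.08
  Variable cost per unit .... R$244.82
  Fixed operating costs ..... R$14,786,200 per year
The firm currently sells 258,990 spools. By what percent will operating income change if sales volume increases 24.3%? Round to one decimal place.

Total contribution margin = 258,990 × R$167.26 = R$43,318,667.40.
Operating income = contribution − fixed costs = R$43,318,667.40 − R$14,786,200 = R$28,532,467.40.
So DOL = total CM / EBIT = R$43,318,667.40 / R$28,532,467.40 = 1.5182.
Operating income changes by 1.5182 × +24.3% = +36.9%.

+36.9%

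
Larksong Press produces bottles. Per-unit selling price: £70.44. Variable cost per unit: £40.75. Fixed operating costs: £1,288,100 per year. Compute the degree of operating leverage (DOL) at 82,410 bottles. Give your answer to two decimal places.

2.11

Total contribution margin = 82,410 × £29.69 = £2,446,752.90.
EBIT = £2,446,752.90 − £1,288,100 = £1,158,652.90.
Degree of operating leverage = £2,446,752.90 / £1,158,652.90 = 2.1117.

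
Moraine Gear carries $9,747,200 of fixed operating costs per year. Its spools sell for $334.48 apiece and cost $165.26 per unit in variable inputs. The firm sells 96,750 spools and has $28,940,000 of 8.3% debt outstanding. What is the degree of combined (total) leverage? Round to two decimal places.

Contribution at this volume is 96,750 × $169.22 = $16,372,035.00.
EBIT = $16,372,035.00 − $9,747,200 = $6,624,835.00. Interest = $2,402,020.00, so EBIT − I = $4,222,815.00.
Degree of total leverage = total CM / (EBIT − interest) = $16,372,035.00 / $4,222,815.00 = 3.8770.

3.88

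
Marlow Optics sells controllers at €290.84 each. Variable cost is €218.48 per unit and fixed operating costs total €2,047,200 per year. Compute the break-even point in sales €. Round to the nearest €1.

Contribution margin per unit = €290.84 − €218.48 = €72.36, a CM ratio of €72.36 ÷ €290.84 = 0.2488.
Break-even sales = FC ÷ CM ratio = €2,047,200 × €290.84 / €72.36 = €8,228,409.

€8,228,409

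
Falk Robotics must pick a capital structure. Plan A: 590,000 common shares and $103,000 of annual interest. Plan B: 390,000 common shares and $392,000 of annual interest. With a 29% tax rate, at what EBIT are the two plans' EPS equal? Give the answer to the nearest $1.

At indifference, (EBIT − 103,000)(1 − t)/590,000 = (EBIT − 392,000)(1 − t)/390,000.
The (1 − t) factor cancels: (EBIT − 103,000) × 390,000 = (EBIT − 392,000) × 590,000.
Solving, EBIT = (392,000·590,000 − 103,000·390,000) / (590,000 − 390,000) = 191,110,000,000 / 200,000 = 955,550.00.

$955,550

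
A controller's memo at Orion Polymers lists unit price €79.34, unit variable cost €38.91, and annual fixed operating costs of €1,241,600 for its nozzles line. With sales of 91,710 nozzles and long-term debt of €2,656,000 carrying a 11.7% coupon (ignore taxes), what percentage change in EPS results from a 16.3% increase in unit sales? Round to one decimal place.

+28.0%

Contribution at this volume is 91,710 × €40.43 = €3,707,835.30.
EBIT = €3,707,835.30 − €1,241,600 = €2,466,235.30.
Interest = €310,752.00, so EBIT − I = €2,155,483.30.
DCL = total CM / (EBIT − I) = €3,707,835.30 / €2,155,483.30 = 1.7202.
EPS therefore changes by 1.7202 × (+16.3%) = +28.0%.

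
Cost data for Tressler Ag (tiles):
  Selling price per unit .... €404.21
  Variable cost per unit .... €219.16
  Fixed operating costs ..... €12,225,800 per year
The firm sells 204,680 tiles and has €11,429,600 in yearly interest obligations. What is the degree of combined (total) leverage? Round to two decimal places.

2.66

At 204,680 units, contribution = 204,680 × €185.05 = €37,876,034.00.
EBIT = €37,876,034.00 − €12,225,800 = €25,650,234.00. Interest = €11,429,600.00, so EBIT − I = €14,220,634.00.
DCL = contribution ÷ (EBIT − I) = €37,876,034.00 ÷ €14,220,634.00 = 2.6635.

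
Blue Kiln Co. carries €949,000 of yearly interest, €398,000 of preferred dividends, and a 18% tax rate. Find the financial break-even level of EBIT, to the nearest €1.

€1,434,366

Preferred dividends are paid after tax, so their pre-tax equivalent is €398,000 ÷ (1 − 0.18) = €485,365.85.
EPS = 0 when EBIT covers interest plus the pre-tax preferred burden: €949,000 + €485,365.85 = €1,434,365.85.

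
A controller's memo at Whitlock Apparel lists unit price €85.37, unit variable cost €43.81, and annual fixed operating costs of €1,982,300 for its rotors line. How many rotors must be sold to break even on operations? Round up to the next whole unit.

Contribution margin per unit = €85.37 − €43.81 = €41.56.
Break-even Q = €1,982,300 / €41.56 = 47,697.31 → 47,698 rotors.

47,698 rotors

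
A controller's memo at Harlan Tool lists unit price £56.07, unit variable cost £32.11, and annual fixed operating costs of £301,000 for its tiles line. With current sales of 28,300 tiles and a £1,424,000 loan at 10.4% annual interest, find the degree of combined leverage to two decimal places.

2.96

Total contribution margin = 28,300 × £23.96 = £678,068.00.
Operating income = contribution − fixed costs = £678,068.00 − £301,000 = £377,068.00. Interest = £148,096.00, so EBIT − I = £228,972.00.
DCL = contribution ÷ (EBIT − I) = £678,068.00 ÷ £228,972.00 = 2.9614.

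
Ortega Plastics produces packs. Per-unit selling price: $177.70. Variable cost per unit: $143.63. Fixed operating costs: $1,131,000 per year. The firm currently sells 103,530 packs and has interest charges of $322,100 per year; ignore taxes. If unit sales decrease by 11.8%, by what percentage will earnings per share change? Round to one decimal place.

-20.1%

Total contribution margin = 103,530 × $34.07 = $3,527,267.10.
EBIT = $3,527,267.10 − $1,131,000 = $2,396,267.10.
After interest of $322,100.00, pre-tax earnings = $2,074,167.10.
DCL = total CM / (EBIT − I) = $3,527,267.10 / $2,074,167.10 = 1.7006.
EPS therefore changes by 1.7006 × (-11.8%) = -20.1%.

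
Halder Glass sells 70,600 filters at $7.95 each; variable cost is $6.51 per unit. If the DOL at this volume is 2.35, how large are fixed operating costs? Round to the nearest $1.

Contribution at this volume is 70,600 × $1.44 = $101,664.00.
Since DOL = CM ÷ EBIT, EBIT = $101,664.00 ÷ 2.35 = $43,261.28.
Fixed costs = CM − EBIT = $101,664.00 − $43,261.28 = $58,403.

$58,403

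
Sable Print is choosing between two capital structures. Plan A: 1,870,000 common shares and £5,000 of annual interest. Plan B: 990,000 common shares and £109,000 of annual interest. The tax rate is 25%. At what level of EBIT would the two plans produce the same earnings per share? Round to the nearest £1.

At indifference, (EBIT − 5,000)(1 − t)/1,870,000 = (EBIT − 109,000)(1 − t)/990,000.
Cancelling (1 − t) and cross-multiplying: 990,000·(EBIT − 5,000) = 1,870,000·(EBIT − 109,000).
EBIT × (1,870,000 − 990,000) = 109,000 × 1,870,000 − 5,000 × 990,000 = 198,880,000,000, so EBIT = 198,880,000,000 ÷ 880,000 = 226,000.00.

£226,000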